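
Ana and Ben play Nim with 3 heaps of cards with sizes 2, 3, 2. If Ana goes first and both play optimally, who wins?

Nim-sum: 2 ⊕ 3 ⊕ 2 = 3.
The nim-sum is 3 ≠ 0, so this is an N-position: the player to move can win; Ana has a winning move.

Ana wins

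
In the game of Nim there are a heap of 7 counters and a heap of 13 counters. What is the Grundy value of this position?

10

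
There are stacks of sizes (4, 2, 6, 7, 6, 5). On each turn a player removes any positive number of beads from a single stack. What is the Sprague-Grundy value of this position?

In binary:
  100  (4)
  010  (2)
  110  (6)
  111  (7)
  110  (6)
  101  (5)
  ---
  100  (4)

4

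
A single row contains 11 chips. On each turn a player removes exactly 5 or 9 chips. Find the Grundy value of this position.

Compute g(0), g(1), … for moves {5, 9}:
k:     0  1  2  3  4  5  6  7  8  9 10 11
g(k):  0  0  0  0  0  1  1  1  1  1  2  2
So g(11) = 2.

2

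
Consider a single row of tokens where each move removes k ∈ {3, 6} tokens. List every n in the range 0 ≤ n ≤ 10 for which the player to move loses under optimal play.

0, 1, 2, 9, 10

Compute g(0), g(1), … for moves {3, 6}:
g(0) = mex{} = 0
g(1) = mex{} = 0
g(2) = mex{} = 0
g(3) = mex{0} = 1
g(4) = mex{0} = 1
g(5) = mex{0} = 1
g(6) = mex{0,1} = 2
g(7) = mex{0,1} = 2
g(8) = mex{0,1} = 2
g(9) = mex{1,2} = 0
g(10) = mex{1,2} = 0
The P-positions (g = 0) in 0..10 are 0, 1, 2, 9, 10.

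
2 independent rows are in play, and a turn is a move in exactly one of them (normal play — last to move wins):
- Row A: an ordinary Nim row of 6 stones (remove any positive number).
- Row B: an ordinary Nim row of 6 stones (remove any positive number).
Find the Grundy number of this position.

Row A is a plain Nim row of size 6, so its Grundy value is 6.
Row B is a plain Nim row of size 6, so its Grundy value is 6.
The value of a disjunctive sum is the nim-sum of the parts.
Combined value = 6 XOR 6 = 0.

0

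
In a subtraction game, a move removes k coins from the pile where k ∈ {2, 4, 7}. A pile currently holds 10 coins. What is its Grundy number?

2

Build the Grundy sequence with g(k) = mex{g(k−s) : s ∈ {2, 4, 7}, s ≤ k}:
g(0) = mex{} = 0
g(1) = mex{} = 0
g(2) = mex{0} = 1
g(3) = mex{0} = 1
g(4) = mex{0,1} = 2
g(5) = mex{0,1} = 2
g(6) = mex{1,2} = 0
g(7) = mex{0,1,2} = 3
g(8) = mex{0,2} = 1
g(9) = mex{1,2,3} = 0
g(10) = mex{0,1} = 2
So g(10) = 2.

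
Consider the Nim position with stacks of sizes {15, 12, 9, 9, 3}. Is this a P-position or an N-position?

P-position

Nim-sum: 15 ^ 12 ^ 9 ^ 9 ^ 3 = 0.
The nim-sum is 0, so this is a P-position: the player to move is in a losing position under optimal play.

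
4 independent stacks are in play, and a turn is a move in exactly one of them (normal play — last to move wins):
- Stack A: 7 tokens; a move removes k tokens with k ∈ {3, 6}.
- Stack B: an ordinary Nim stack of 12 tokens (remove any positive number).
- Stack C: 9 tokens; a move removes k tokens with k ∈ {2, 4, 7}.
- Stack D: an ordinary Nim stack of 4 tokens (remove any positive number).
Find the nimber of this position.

10

For stack A, compute g(0), g(1), … with moves {3, 6}:
g(0) = mex{} = 0
g(1) = mex{} = 0
g(2) = mex{} = 0
g(3) = mex{0} = 1
g(4) = mex{0} = 1
g(5) = mex{0} = 1
g(6) = mex{0,1} = 2
g(7) = mex{0,1} = 2
So g(7) = 2.
Stack B is a plain Nim stack of size 12, so its Grundy value is 12.
For stack C, compute g(0), g(1), … with moves {2, 4, 7}:
k:     0  1  2  3  4  5  6  7  8  9
g(k):  0  0  1  1  2  2  0  3  1  0
So g(9) = 0.
Stack D is a plain Nim stack of size 4, so its Grundy value is 4.
By the Sprague-Grundy theorem, the Grundy value of a sum of independent games is the XOR of the component values.
Combined value = 2 XOR 12 XOR 0 XOR 4 = 10.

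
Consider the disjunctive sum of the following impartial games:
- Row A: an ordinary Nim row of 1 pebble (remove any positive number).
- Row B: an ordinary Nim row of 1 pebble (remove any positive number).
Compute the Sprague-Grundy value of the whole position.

Row A is a plain Nim row of size 1, so its Grundy value is 1.
Row B is a plain Nim row of size 1, so its Grundy value is 1.
The value of a disjunctive sum is the nim-sum of the parts.
Combined value = 1 ⊕ 1 = 0.

0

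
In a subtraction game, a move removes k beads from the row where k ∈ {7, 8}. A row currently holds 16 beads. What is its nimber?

0

Grundy values for subtraction set {7, 8}:
k:     0  1  2  3  4  5  6  7  8  9 10 11 12 13 14 15 16
g(k):  0  0  0  0  0  0  0  1  1  1  1  1  1  1  2  0  0
So g(16) = 0.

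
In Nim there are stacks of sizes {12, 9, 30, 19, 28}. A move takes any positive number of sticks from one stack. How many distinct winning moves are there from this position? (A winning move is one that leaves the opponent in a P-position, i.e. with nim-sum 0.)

Compute the nim-sum pairwise:
12 ^ 9 = 5
5 ^ 30 = 27
27 ^ 19 = 8
8 ^ 28 = 20
The overall nim-sum is X = 20. A stack of size p has a winning move iff p XOR X < p (reduce it to p XOR X).
  12: 12 XOR 20 = 24 ≥ 12 — no move.
  9: 9 XOR 20 = 29 ≥ 9 — no move.
  30: 30 XOR 20 = 10 < 30 — winning move (to 10).
  19: 19 XOR 20 = 7 < 19 — winning move (to 7).
  28: 28 XOR 20 = 8 < 28 — winning move (to 8).
That gives 3 winning moves.

3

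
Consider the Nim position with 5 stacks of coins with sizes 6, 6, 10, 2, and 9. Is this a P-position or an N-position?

N-position

Nim-sum: 6 ^ 6 ^ 10 ^ 2 ^ 9 = 1.
The nim-sum is 1 ≠ 0, so this is an N-position: the player to move can win.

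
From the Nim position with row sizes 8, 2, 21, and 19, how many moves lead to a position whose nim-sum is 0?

Nim-sum: 8 XOR 2 XOR 21 XOR 19 = 12.
The overall nim-sum is X = 12. A row of size p has a winning move iff p XOR X < p (reduce it to p XOR X).
  8: 8 XOR 12 = 4 < 8 — winning move (to 4).
  2: 2 XOR 12 = 14 ≥ 2 — no move.
  21: 21 XOR 12 = 25 ≥ 21 — no move.
  19: 19 XOR 12 = 31 ≥ 19 — no move.
That gives 1 winning move.

1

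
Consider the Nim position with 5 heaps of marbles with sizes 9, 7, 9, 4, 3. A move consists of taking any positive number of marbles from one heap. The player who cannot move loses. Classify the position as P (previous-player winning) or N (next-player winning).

Compute the nim-sum pairwise:
9 ⊕ 7 = 14
14 ⊕ 9 = 7
7 ⊕ 4 = 3
3 ⊕ 3 = 0
The nim-sum is 0, so this is a P-position: the player to move is in a losing position under optimal play.

P-position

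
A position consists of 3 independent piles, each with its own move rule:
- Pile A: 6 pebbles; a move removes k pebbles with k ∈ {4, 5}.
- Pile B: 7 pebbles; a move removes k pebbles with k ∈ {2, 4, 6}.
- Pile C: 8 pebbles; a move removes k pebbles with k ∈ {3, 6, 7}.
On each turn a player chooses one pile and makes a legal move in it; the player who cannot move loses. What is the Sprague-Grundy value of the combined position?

Build the Grundy sequence for pile A with g(k) = mex{g(k−s) : s ∈ {4, 5}, s ≤ k}:
k:     0  1  2  3  4  5  6
g(k):  0  0  0  0  1  1  1
So g(6) = 1.
Build the Grundy sequence for pile B with g(k) = mex{g(k−s) : s ∈ {2, 4, 6}, s ≤ k}:
k:     0  1  2  3  4  5  6  7
g(k):  0  0  1  1  2  2  3  3
So g(7) = 3.
Build the Grundy sequence for pile C with g(k) = mex{g(k−s) : s ∈ {3, 6, 7}, s ≤ k}:
k:     0  1  2  3  4  5  6  7  8
g(k):  0  0  0  1  1  1  2  2  2
So g(8) = 2.
The value of a disjunctive sum is the nim-sum of the parts.
Combined value = 1 ⊕ 3 ⊕ 2 = 0.

0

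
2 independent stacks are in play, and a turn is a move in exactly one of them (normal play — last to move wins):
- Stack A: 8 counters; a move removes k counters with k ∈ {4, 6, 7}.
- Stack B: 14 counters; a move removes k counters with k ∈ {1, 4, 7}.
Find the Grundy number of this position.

3

Grundy values for stack A (subtraction set {4, 6, 7}):
k:     0  1  2  3  4  5  6  7  8
g(k):  0  0  0  0  1  1  1  1  2
So g(8) = 2.
Build the Grundy sequence for stack B with g(k) = mex{g(k−s) : s ∈ {1, 4, 7}, s ≤ k}:
g(0) = mex{} = 0
g(1) = mex{0} = 1
g(2) = mex{1} = 0
g(3) = mex{0} = 1
g(4) = mex{0,1} = 2
g(5) = mex{1,2} = 0
g(6) = mex{0} = 1
g(7) = mex{0,1} = 2
g(8) = mex{1,2} = 0
g(9) = mex{0} = 1
g(10) = mex{1} = 0
g(11) = mex{0,2} = 1
g(12) = mex{0,1} = 2
g(13) = mex{1,2} = 0
g(14) = mex{0,2} = 1
So g(14) = 1.
By the Sprague-Grundy theorem, the Grundy value of a sum of independent games is the XOR of the component values.
Combined value = 2 XOR 1 = 3.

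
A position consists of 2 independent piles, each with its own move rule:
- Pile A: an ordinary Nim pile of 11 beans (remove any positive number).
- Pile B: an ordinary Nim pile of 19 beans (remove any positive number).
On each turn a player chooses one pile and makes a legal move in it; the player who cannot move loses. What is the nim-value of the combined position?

Pile A is a plain Nim pile of size 11, so its Grundy value is 11.
Pile B is a plain Nim pile of size 19, so its Grundy value is 19.
The value of a disjunctive sum is the nim-sum of the parts.
Combined value = 11 ⊕ 19 = 24.

24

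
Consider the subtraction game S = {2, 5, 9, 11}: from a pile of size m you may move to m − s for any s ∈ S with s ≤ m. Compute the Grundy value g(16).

1

Compute g(0), g(1), … for moves {2, 5, 9, 11}:
k:     0  1  2  3  4  5  6  7  8  9 10 11 12 13 14 15 16
g(k):  0  0  1  1  0  2  1  0  0  1  1  2  2  3  0  2  1
So g(16) = 1.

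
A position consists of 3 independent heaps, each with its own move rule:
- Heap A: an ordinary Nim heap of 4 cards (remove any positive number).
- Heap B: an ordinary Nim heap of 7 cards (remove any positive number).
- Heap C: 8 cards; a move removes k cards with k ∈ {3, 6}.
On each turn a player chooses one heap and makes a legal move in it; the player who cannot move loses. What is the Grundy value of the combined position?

Heap A is a plain Nim heap of size 4, so its Grundy value is 4.
Heap B is a plain Nim heap of size 7, so its Grundy value is 7.
Build the Grundy sequence for heap C with g(k) = mex{g(k−s) : s ∈ {3, 6}, s ≤ k}:
k:     0  1  2  3  4  5  6  7  8
g(k):  0  0  0  1  1  1  2  2  2
So g(8) = 2.
By the Sprague-Grundy theorem, the Grundy value of a sum of independent games is the XOR of the component values.
Combined value = 4 ⊕ 7 ⊕ 2 = 1.

1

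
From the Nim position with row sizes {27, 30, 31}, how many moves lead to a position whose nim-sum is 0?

3

Nim-sum: 27 XOR 30 XOR 31 = 26.
The overall nim-sum is X = 26. A row of size p has a winning move iff p XOR X < p (reduce it to p XOR X).
  27: 27 XOR 26 = 1 < 27 — winning move (to 1).
  30: 30 XOR 26 = 4 < 30 — winning move (to 4).
  31: 31 XOR 26 = 5 < 31 — winning move (to 5).
That gives 3 winning moves.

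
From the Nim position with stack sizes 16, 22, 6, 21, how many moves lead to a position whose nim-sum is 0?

3

Write each in binary and XOR column by column:
  10000  (16)
  10110  (22)
  00110  (6)
  10101  (21)
  -----
  10101  (21)
The overall nim-sum is X = 21. A stack of size p has a winning move iff p XOR X < p (reduce it to p XOR X).
  16: 16 XOR 21 = 5 < 16 — winning move (to 5).
  22: 22 XOR 21 = 3 < 22 — winning move (to 3).
  6: 6 XOR 21 = 19 ≥ 6 — no move.
  21: 21 XOR 21 = 0 < 21 — winning move (to 0).
That gives 3 winning moves.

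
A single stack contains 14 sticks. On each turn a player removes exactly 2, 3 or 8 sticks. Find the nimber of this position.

Grundy values for subtraction set {2, 3, 8}:
g(0) = mex{} = 0
g(1) = mex{} = 0
g(2) = mex{0} = 1
g(3) = mex{0} = 1
g(4) = mex{0,1} = 2
g(5) = mex{1} = 0
g(6) = mex{1,2} = 0
g(7) = mex{0,2} = 1
g(8) = mex{0} = 1
g(9) = mex{0,1} = 2
g(10) = mex{1} = 0
g(11) = mex{1,2} = 0
g(12) = mex{0,2} = 1
g(13) = mex{0} = 1
g(14) = mex{0,1} = 2
So g(14) = 2.

2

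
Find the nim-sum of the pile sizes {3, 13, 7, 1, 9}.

Nim-sum: 3 ^ 13 ^ 7 ^ 1 ^ 9 = 1.

1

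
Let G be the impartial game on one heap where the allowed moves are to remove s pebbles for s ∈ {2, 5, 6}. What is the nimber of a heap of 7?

Compute g(0), g(1), … for moves {2, 5, 6}:
k:     0  1  2  3  4  5  6  7
g(k):  0  0  1  1  0  2  1  3
So g(7) = 3.

3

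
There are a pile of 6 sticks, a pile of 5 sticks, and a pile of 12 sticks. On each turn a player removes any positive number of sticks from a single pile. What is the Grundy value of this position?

15

Compute the nim-sum pairwise:
6 ⊕ 5 = 3
3 ⊕ 12 = 15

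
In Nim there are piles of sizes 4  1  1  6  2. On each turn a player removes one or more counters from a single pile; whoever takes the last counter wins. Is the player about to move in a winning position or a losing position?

Compute the nim-sum pairwise:
4 ⊕ 1 = 5
5 ⊕ 1 = 4
4 ⊕ 6 = 2
2 ⊕ 2 = 0
The nim-sum is 0, so this is a P-position: the player to move is in a losing position under optimal play.

Losing position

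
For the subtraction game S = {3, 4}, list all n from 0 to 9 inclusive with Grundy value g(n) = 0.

Grundy values for subtraction set {3, 4}:
k:     0  1  2  3  4  5  6  7  8  9
g(k):  0  0  0  1  1  1  2  0  0  0
The P-positions (g = 0) in 0..9 are 0, 1, 2, 7, 8, 9.

0, 1, 2, 7, 8, 9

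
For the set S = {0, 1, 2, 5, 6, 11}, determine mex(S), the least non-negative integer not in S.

3

The values 0, 1, 2 are all present; 3 is the first non-negative integer missing from the set.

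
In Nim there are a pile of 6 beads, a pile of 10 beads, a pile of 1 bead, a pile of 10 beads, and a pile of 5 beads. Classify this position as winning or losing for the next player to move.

Winning position

Compute the nim-sum pairwise:
6 XOR 10 = 12
12 XOR 1 = 13
13 XOR 10 = 7
7 XOR 5 = 2
The nim-sum is 2 ≠ 0, so this is an N-position: the player to move can win.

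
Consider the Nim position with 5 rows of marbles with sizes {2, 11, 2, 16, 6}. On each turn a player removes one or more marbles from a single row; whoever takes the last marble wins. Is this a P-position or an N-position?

N-position

Nim-sum: 2 ⊕ 11 ⊕ 2 ⊕ 16 ⊕ 6 = 29.
The nim-sum is 29 ≠ 0, so this is an N-position: the player to move can win.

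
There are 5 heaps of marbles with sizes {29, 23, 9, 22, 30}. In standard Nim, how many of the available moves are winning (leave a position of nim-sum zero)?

Compute the nim-sum pairwise:
29 ⊕ 23 = 10
10 ⊕ 9 = 3
3 ⊕ 22 = 21
21 ⊕ 30 = 11
The overall nim-sum is X = 11. A heap of size p has a winning move iff p XOR X < p (reduce it to p XOR X).
  29: 29 XOR 11 = 22 < 29 — winning move (to 22).
  23: 23 XOR 11 = 28 ≥ 23 — no move.
  9: 9 XOR 11 = 2 < 9 — winning move (to 2).
  22: 22 XOR 11 = 29 ≥ 22 — no move.
  30: 30 XOR 11 = 21 < 30 — winning move (to 21).
That gives 3 winning moves.

3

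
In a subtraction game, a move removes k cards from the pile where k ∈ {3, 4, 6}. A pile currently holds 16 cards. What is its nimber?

Grundy values for subtraction set {3, 4, 6}:
k:     0  1  2  3  4  5  6  7  8  9 10 11 12 13 14 15 16
g(k):  0  0  0  1  1  1  2  2  2  0  0  0  1  1  1  2  2
So g(16) = 2.

2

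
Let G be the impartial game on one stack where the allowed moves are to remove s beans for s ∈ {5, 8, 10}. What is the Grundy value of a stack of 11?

Grundy values for subtraction set {5, 8, 10}:
g(0) = mex{} = 0
g(1) = mex{} = 0
g(2) = mex{} = 0
g(3) = mex{} = 0
g(4) = mex{} = 0
g(5) = mex{0} = 1
g(6) = mex{0} = 1
g(7) = mex{0} = 1
g(8) = mex{0} = 1
g(9) = mex{0} = 1
g(10) = mex{0,1} = 2
g(11) = mex{0,1} = 2
So g(11) = 2.

2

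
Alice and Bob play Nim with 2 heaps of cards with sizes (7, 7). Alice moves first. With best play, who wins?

Compute the nim-sum pairwise:
7 ^ 7 = 0
The nim-sum is 0, so this is a P-position: the player to move is in a losing position under optimal play; Alice is about to move from it and so loses — Bob wins.

Bob wins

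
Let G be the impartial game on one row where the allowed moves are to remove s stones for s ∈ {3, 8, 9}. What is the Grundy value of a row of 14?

Grundy values for subtraction set {3, 8, 9}:
k:     0  1  2  3  4  5  6  7  8  9 10 11 12 13 14
g(k):  0  0  0  1  1  1  0  0  2  1  1  3  0  0  2
So g(14) = 2.

2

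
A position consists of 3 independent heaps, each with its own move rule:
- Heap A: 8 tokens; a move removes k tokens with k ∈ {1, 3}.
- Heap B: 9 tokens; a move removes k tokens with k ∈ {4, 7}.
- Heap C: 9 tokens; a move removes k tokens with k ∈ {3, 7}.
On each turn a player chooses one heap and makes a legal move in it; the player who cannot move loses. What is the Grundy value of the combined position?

Build the Grundy sequence for heap A with g(k) = mex{g(k−s) : s ∈ {1, 3}, s ≤ k}:
k:     0  1  2  3  4  5  6  7  8
g(k):  0  1  0  1  0  1  0  1  0
So g(8) = 0.
Build the Grundy sequence for heap B with g(k) = mex{g(k−s) : s ∈ {4, 7}, s ≤ k}:
k:     0  1  2  3  4  5  6  7  8  9
g(k):  0  0  0  0  1  1  1  1  2  2
So g(9) = 2.
Grundy values for heap C (subtraction set {3, 7}):
k:     0  1  2  3  4  5  6  7  8  9
g(k):  0  0  0  1  1  1  0  2  2  1
So g(9) = 1.
The value of a disjunctive sum is the nim-sum of the parts.
Combined value = 0 XOR 2 XOR 1 = 3.

3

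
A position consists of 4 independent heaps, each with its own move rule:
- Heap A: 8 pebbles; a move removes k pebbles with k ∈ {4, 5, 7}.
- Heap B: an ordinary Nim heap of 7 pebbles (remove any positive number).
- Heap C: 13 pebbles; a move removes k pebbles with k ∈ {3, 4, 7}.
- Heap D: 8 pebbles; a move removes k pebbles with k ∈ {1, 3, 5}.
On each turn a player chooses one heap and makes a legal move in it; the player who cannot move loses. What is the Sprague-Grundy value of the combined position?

4

Build the Grundy sequence for heap A with g(k) = mex{g(k−s) : s ∈ {4, 5, 7}, s ≤ k}:
g(0) = mex{} = 0
g(1) = mex{} = 0
g(2) = mex{} = 0
g(3) = mex{} = 0
g(4) = mex{0} = 1
g(5) = mex{0} = 1
g(6) = mex{0} = 1
g(7) = mex{0} = 1
g(8) = mex{0,1} = 2
So g(8) = 2.
Heap B is a plain Nim heap of size 7, so its Grundy value is 7.
Build the Grundy sequence for heap C with g(k) = mex{g(k−s) : s ∈ {3, 4, 7}, s ≤ k}:
g(0) = mex{} = 0
g(1) = mex{} = 0
g(2) = mex{} = 0
g(3) = mex{0} = 1
g(4) = mex{0} = 1
g(5) = mex{0} = 1
g(6) = mex{0,1} = 2
g(7) = mex{0,1} = 2
g(8) = mex{0,1} = 2
g(9) = mex{0,1,2} = 3
g(10) = mex{1,2} = 0
g(11) = mex{1,2} = 0
g(12) = mex{1,2,3} = 0
g(13) = mex{0,2,3} = 1
So g(13) = 1.
Grundy values for heap D (subtraction set {1, 3, 5}):
g(0) = mex{} = 0
g(1) = mex{0} = 1
g(2) = mex{1} = 0
g(3) = mex{0} = 1
g(4) = mex{1} = 0
g(5) = mex{0} = 1
g(6) = mex{1} = 0
g(7) = mex{0} = 1
g(8) = mex{1} = 0
So g(8) = 0.
By the Sprague-Grundy theorem, the Grundy value of a sum of independent games is the XOR of the component values.
Combined value = 2 ⊕ 7 ⊕ 1 ⊕ 0 = 4.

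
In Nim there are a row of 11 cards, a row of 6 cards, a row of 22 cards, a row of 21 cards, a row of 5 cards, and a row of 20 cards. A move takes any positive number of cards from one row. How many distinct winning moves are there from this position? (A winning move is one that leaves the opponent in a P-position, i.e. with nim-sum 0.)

3

Compute the nim-sum pairwise:
11 ⊕ 6 = 13
13 ⊕ 22 = 27
27 ⊕ 21 = 14
14 ⊕ 5 = 11
11 ⊕ 20 = 31
The overall nim-sum is X = 31. A row of size p has a winning move iff p XOR X < p (reduce it to p XOR X).
  11: 11 XOR 31 = 20 ≥ 11 — no move.
  6: 6 XOR 31 = 25 ≥ 6 — no move.
  22: 22 XOR 31 = 9 < 22 — winning move (to 9).
  21: 21 XOR 31 = 10 < 21 — winning move (to 10).
  5: 5 XOR 31 = 26 ≥ 5 — no move.
  20: 20 XOR 31 = 11 < 20 — winning move (to 11).
That gives 3 winning moves.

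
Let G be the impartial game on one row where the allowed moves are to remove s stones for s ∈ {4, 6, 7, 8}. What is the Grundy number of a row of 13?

Compute g(0), g(1), … for moves {4, 6, 7, 8}:
g(0) = mex{} = 0
g(1) = mex{} = 0
g(2) = mex{} = 0
g(3) = mex{} = 0
g(4) = mex{0} = 1
g(5) = mex{0} = 1
g(6) = mex{0} = 1
g(7) = mex{0} = 1
g(8) = mex{0,1} = 2
g(9) = mex{0,1} = 2
g(10) = mex{0,1} = 2
g(11) = mex{0,1} = 2
g(12) = mex{1,2} = 0
g(13) = mex{1,2} = 0
So g(13) = 0.

0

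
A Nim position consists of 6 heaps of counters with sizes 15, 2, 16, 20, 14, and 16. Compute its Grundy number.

23

Nim-sum: 15 ⊕ 2 ⊕ 16 ⊕ 20 ⊕ 14 ⊕ 16 = 23.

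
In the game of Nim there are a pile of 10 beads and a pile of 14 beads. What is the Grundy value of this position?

In binary:
  1010  (10)
  1110  (14)
  ----
  0100  (4)

4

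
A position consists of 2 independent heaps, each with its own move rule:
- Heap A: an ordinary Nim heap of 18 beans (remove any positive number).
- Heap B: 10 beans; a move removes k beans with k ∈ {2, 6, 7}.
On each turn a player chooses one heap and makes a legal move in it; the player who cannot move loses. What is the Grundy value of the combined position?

17

Heap A is a plain Nim heap of size 18, so its Grundy value is 18.
Grundy values for heap B (subtraction set {2, 6, 7}):
k:     0  1  2  3  4  5  6  7  8  9 10
g(k):  0  0  1  1  0  0  1  1  2  0  3
So g(10) = 3.
By the Sprague-Grundy theorem, the Grundy value of a sum of independent games is the XOR of the component values.
Combined value = 18 XOR 3 = 17.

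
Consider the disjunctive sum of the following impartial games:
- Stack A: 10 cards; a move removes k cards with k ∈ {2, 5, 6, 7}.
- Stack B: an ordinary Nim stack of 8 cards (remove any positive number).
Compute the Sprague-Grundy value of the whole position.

Build the Grundy sequence for stack A with g(k) = mex{g(k−s) : s ∈ {2, 5, 6, 7}, s ≤ k}:
g(0) = mex{} = 0
g(1) = mex{} = 0
g(2) = mex{0} = 1
g(3) = mex{0} = 1
g(4) = mex{1} = 0
g(5) = mex{0,1} = 2
g(6) = mex{0} = 1
g(7) = mex{0,1,2} = 3
g(8) = mex{0,1} = 2
g(9) = mex{0,1,3} = 2
g(10) = mex{0,1,2} = 3
So g(10) = 3.
Stack B is a plain Nim stack of size 8, so its Grundy value is 8.
By the Sprague-Grundy theorem, the Grundy value of a sum of independent games is the XOR of the component values.
Combined value = 3 XOR 8 = 11.

11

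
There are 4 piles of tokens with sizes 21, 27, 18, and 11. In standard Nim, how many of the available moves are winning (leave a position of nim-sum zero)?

3

Nim-sum: 21 XOR 27 XOR 18 XOR 11 = 23.
The overall nim-sum is X = 23. A pile of size p has a winning move iff p XOR X < p (reduce it to p XOR X).
  21: 21 XOR 23 = 2 < 21 — winning move (to 2).
  27: 27 XOR 23 = 12 < 27 — winning move (to 12).
  18: 18 XOR 23 = 5 < 18 — winning move (to 5).
  11: 11 XOR 23 = 28 ≥ 11 — no move.
That gives 3 winning moves.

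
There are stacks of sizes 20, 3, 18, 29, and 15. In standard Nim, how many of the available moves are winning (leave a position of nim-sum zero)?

In binary:
  10100  (20)
  00011  (3)
  10010  (18)
  11101  (29)
  01111  (15)
  -----
  10111  (23)
The overall nim-sum is X = 23. A stack of size p has a winning move iff p XOR X < p (reduce it to p XOR X).
  20: 20 XOR 23 = 3 < 20 — winning move (to 3).
  3: 3 XOR 23 = 20 ≥ 3 — no move.
  18: 18 XOR 23 = 5 < 18 — winning move (to 5).
  29: 29 XOR 23 = 10 < 29 — winning move (to 10).
  15: 15 XOR 23 = 24 ≥ 15 — no move.
That gives 3 winning moves.

3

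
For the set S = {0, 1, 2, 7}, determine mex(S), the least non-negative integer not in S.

The values 0, 1, 2 are all present; 3 is the first non-negative integer missing from the set.

3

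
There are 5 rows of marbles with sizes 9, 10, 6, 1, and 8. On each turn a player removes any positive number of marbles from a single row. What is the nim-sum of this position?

Compute the nim-sum pairwise:
9 ^ 10 = 3
3 ^ 6 = 5
5 ^ 1 = 4
4 ^ 8 = 12

12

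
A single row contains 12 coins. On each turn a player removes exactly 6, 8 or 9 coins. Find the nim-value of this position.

2

Compute g(0), g(1), … for moves {6, 8, 9}:
k:     0  1  2  3  4  5  6  7  8  9 10 11 12
g(k):  0  0  0  0  0  0  1  1  1  1  1  1  2
So g(12) = 2.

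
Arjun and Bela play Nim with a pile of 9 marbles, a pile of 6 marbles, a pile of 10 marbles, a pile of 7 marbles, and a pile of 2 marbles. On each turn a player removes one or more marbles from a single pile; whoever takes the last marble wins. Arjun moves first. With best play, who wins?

Bela wins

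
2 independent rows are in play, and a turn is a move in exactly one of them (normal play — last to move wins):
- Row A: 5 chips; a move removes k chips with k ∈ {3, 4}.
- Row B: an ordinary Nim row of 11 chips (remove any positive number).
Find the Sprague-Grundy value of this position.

Grundy values for row A (subtraction set {3, 4}):
g(0) = mex{} = 0
g(1) = mex{} = 0
g(2) = mex{} = 0
g(3) = mex{0} = 1
g(4) = mex{0} = 1
g(5) = mex{0} = 1
So g(5) = 1.
Row B is a plain Nim row of size 11, so its Grundy value is 11.
The value of a disjunctive sum is the nim-sum of the parts.
Combined value = 1 ⊕ 11 = 10.

10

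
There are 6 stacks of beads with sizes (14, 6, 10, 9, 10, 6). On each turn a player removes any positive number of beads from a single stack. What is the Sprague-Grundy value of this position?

7

Write each in binary and XOR column by column:
  1110  (14)
  0110  (6)
  1010  (10)
  1001  (9)
  1010  (10)
  0110  (6)
  ----
  0111  (7)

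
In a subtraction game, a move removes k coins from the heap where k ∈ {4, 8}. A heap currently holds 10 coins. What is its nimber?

Compute g(0), g(1), … for moves {4, 8}:
g(0) = mex{} = 0
g(1) = mex{} = 0
g(2) = mex{} = 0
g(3) = mex{} = 0
g(4) = mex{0} = 1
g(5) = mex{0} = 1
g(6) = mex{0} = 1
g(7) = mex{0} = 1
g(8) = mex{0,1} = 2
g(9) = mex{0,1} = 2
g(10) = mex{0,1} = 2
So g(10) = 2.

2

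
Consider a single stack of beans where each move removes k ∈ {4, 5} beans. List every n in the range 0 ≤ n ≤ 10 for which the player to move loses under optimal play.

0, 1, 2, 3, 9, 10

Grundy values for subtraction set {4, 5}:
k:     0  1  2  3  4  5  6  7  8  9 10
g(k):  0  0  0  0  1  1  1  1  2  0  0
The P-positions (g = 0) in 0..10 are 0, 1, 2, 3, 9, 10.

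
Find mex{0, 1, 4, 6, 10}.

The values 0, 1 are all present; 2 is the first non-negative integer missing from the set.

2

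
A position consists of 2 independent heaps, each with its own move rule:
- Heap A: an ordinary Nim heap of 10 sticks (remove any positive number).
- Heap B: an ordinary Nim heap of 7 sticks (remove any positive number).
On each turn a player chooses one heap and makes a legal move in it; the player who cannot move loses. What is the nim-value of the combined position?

Heap A is a plain Nim heap of size 10, so its Grundy value is 10.
Heap B is a plain Nim heap of size 7, so its Grundy value is 7.
By the Sprague-Grundy theorem, the Grundy value of a sum of independent games is the XOR of the component values.
Combined value = 10 XOR 7 = 13.

13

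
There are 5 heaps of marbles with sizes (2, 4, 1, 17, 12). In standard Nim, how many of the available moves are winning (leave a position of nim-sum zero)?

In binary:
  00010  (2)
  00100  (4)
  00001  (1)
  10001  (17)
  01100  (12)
  -----
  11010  (26)
The overall nim-sum is X = 26. A heap of size p has a winning move iff p XOR X < p (reduce it to p XOR X).
  2: 2 XOR 26 = 24 ≥ 2 — no move.
  4: 4 XOR 26 = 30 ≥ 4 — no move.
  1: 1 XOR 26 = 27 ≥ 1 — no move.
  17: 17 XOR 26 = 11 < 17 — winning move (to 11).
  12: 12 XOR 26 = 22 ≥ 12 — no move.
That gives 1 winning move.

1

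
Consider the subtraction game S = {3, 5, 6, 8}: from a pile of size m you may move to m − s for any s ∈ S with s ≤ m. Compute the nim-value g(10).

Build the Grundy sequence with g(k) = mex{g(k−s) : s ∈ {3, 5, 6, 8}, s ≤ k}:
k:     0  1  2  3  4  5  6  7  8  9 10
g(k):  0  0  0  1  1  1  2  2  2  3  3
So g(10) = 3.

3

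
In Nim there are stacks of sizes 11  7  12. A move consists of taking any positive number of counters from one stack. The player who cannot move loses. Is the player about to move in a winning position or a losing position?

Losing position

Compute the nim-sum pairwise:
11 ^ 7 = 12
12 ^ 12 = 0
The nim-sum is 0, so this is a P-position: the player to move is in a losing position under optimal play.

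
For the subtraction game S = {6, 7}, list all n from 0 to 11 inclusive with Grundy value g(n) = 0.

Grundy values for subtraction set {6, 7}:
k:     0  1  2  3  4  5  6  7  8  9 10 11
g(k):  0  0  0  0  0  0  1  1  1  1  1  1
The P-positions (g = 0) in 0..11 are 0, 1, 2, 3, 4, 5.

0, 1, 2, 3, 4, 5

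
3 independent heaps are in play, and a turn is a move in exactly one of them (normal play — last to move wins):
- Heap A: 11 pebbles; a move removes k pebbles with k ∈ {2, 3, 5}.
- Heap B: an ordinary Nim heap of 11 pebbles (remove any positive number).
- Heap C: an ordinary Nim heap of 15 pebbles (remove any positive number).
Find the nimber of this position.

For heap A, compute g(0), g(1), … with moves {2, 3, 5}:
k:     0  1  2  3  4  5  6  7  8  9 10 11
g(k):  0  0  1  1  2  2  3  0  0  1  1  2
So g(11) = 2.
Heap B is a plain Nim heap of size 11, so its Grundy value is 11.
Heap C is a plain Nim heap of size 15, so its Grundy value is 15.
By the Sprague-Grundy theorem, the Grundy value of a sum of independent games is the XOR of the component values.
Combined value = 2 XOR 11 XOR 15 = 6.

6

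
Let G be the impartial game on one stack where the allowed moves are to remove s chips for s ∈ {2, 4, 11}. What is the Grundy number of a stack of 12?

3

Grundy values for subtraction set {2, 4, 11}:
g(0) = mex{} = 0
g(1) = mex{} = 0
g(2) = mex{0} = 1
g(3) = mex{0} = 1
g(4) = mex{0,1} = 2
g(5) = mex{0,1} = 2
g(6) = mex{1,2} = 0
g(7) = mex{1,2} = 0
g(8) = mex{0,2} = 1
g(9) = mex{0,2} = 1
g(10) = mex{0,1} = 2
g(11) = mex{0,1} = 2
g(12) = mex{0,1,2} = 3
So g(12) = 3.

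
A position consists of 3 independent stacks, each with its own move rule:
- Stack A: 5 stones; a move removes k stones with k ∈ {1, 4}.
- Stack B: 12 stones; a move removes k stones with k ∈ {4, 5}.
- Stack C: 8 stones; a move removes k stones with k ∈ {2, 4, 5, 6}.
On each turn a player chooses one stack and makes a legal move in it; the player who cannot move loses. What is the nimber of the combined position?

0

For stack A, compute g(0), g(1), … with moves {1, 4}:
g(0) = mex{} = 0
g(1) = mex{0} = 1
g(2) = mex{1} = 0
g(3) = mex{0} = 1
g(4) = mex{0,1} = 2
g(5) = mex{1,2} = 0
So g(5) = 0.
Build the Grundy sequence for stack B with g(k) = mex{g(k−s) : s ∈ {4, 5}, s ≤ k}:
k:     0  1  2  3  4  5  6  7  8  9 10 11 12
g(k):  0  0  0  0  1  1  1  1  2  0  0  0  0
So g(12) = 0.
Build the Grundy sequence for stack C with g(k) = mex{g(k−s) : s ∈ {2, 4, 5, 6}, s ≤ k}:
g(0) = mex{} = 0
g(1) = mex{} = 0
g(2) = mex{0} = 1
g(3) = mex{0} = 1
g(4) = mex{0,1} = 2
g(5) = mex{0,1} = 2
g(6) = mex{0,1,2} = 3
g(7) = mex{0,1,2} = 3
g(8) = mex{1,2,3} = 0
So g(8) = 0.
The value of a disjunctive sum is the nim-sum of the parts.
Combined value = 0 ⊕ 0 ⊕ 0 = 0.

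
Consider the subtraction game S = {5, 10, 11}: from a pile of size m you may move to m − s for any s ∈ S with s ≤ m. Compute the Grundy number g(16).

0

Build the Grundy sequence with g(k) = mex{g(k−s) : s ∈ {5, 10, 11}, s ≤ k}:
k:     0  1  2  3  4  5  6  7  8  9 10 11 12 13 14 15 16
g(k):  0  0  0  0  0  1  1  1  1  1  2  2  2  2  2  3  0
So g(16) = 0.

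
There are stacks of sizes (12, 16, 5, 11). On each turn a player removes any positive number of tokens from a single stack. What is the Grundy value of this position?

18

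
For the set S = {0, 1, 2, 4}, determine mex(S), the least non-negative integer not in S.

The values 0, 1, 2 are all present; 3 is the first non-negative integer missing from the set.

3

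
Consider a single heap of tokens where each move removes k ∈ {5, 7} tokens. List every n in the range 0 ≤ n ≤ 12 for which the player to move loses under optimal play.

0, 1, 2, 3, 4, 12

Build the Grundy sequence with g(k) = mex{g(k−s) : s ∈ {5, 7}, s ≤ k}:
k:     0  1  2  3  4  5  6  7  8  9 10 11 12
g(k):  0  0  0  0  0  1  1  1  1  1  2  2  0
The P-positions (g = 0) in 0..12 are 0, 1, 2, 3, 4, 12.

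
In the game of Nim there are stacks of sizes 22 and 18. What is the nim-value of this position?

Bitwise XOR of the heap sizes:
  10110  (22)
  10010  (18)
  -----
  00100  (4)

4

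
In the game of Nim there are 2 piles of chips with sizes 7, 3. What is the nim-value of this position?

4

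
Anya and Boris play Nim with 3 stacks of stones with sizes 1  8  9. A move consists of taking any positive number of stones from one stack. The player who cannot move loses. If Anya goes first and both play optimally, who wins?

Compute the nim-sum pairwise:
1 XOR 8 = 9
9 XOR 9 = 0
The nim-sum is 0, so this is a P-position: the player to move is in a losing position under optimal play; Anya is about to move from it and so loses — Boris wins.

Boris wins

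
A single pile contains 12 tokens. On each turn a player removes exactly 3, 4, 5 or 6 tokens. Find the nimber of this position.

Compute g(0), g(1), … for moves {3, 4, 5, 6}:
g(0) = mex{} = 0
g(1) = mex{} = 0
g(2) = mex{} = 0
g(3) = mex{0} = 1
g(4) = mex{0} = 1
g(5) = mex{0} = 1
g(6) = mex{0,1} = 2
g(7) = mex{0,1} = 2
g(8) = mex{0,1} = 2
g(9) = mex{1,2} = 0
g(10) = mex{1,2} = 0
g(11) = mex{1,2} = 0
g(12) = mex{0,2} = 1
So g(12) = 1.

1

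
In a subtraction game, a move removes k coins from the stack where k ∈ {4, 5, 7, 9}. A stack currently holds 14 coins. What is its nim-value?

Compute g(0), g(1), … for moves {4, 5, 7, 9}:
g(0) = mex{} = 0
g(1) = mex{} = 0
g(2) = mex{} = 0
g(3) = mex{} = 0
g(4) = mex{0} = 1
g(5) = mex{0} = 1
g(6) = mex{0} = 1
g(7) = mex{0} = 1
g(8) = mex{0,1} = 2
g(9) = mex{0,1} = 2
g(10) = mex{0,1} = 2
g(11) = mex{0,1} = 2
g(12) = mex{0,1,2} = 3
g(13) = mex{1,2} = 0
g(14) = mex{1,2} = 0
So g(14) = 0.

0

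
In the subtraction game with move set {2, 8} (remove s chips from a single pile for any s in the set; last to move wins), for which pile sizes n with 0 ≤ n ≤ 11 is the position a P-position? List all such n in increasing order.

0, 1, 4, 5, 10, 11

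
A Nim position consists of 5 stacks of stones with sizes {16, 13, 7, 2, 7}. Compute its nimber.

31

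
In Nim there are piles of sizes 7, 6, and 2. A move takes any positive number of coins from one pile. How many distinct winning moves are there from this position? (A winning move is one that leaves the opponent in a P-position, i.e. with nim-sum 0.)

3

Compute the nim-sum pairwise:
7 ⊕ 6 = 1
1 ⊕ 2 = 3
The overall nim-sum is X = 3. A pile of size p has a winning move iff p XOR X < p (reduce it to p XOR X).
  7: 7 XOR 3 = 4 < 7 — winning move (to 4).
  6: 6 XOR 3 = 5 < 6 — winning move (to 5).
  2: 2 XOR 3 = 1 < 2 — winning move (to 1).
That gives 3 winning moves.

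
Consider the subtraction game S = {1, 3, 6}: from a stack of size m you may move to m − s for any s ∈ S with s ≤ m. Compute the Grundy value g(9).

Build the Grundy sequence with g(k) = mex{g(k−s) : s ∈ {1, 3, 6}, s ≤ k}:
k:     0  1  2  3  4  5  6  7  8  9
g(k):  0  1  0  1  0  1  2  3  2  0
So g(9) = 0.

0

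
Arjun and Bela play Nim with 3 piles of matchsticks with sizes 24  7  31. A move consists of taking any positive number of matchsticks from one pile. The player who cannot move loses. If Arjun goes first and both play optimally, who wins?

Bela wins

Nim-sum: 24 XOR 7 XOR 31 = 0.
The nim-sum is 0, so this is a P-position: the player to move is in a losing position under optimal play; Arjun is about to move from it and so loses — Bela wins.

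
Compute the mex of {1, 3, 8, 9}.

0

0 is not in the set, so the mex is 0.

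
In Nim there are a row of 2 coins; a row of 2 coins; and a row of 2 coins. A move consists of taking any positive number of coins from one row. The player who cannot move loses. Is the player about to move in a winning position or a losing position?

Winning position

Compute the nim-sum pairwise:
2 XOR 2 = 0
0 XOR 2 = 2
The nim-sum is 2 ≠ 0, so this is an N-position: the player to move can win.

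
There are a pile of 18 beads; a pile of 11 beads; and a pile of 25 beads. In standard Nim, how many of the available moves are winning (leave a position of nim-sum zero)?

0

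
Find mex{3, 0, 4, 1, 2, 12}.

5

The values 0, 1, 2, 3, 4 are all present; 5 is the first non-negative integer missing from the set.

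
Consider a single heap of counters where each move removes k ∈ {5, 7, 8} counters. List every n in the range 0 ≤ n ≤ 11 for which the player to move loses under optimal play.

0, 1, 2, 3, 4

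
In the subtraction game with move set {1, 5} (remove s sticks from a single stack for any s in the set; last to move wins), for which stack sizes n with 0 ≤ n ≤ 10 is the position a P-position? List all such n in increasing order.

0, 2, 4, 6, 8, 10

Build the Grundy sequence with g(k) = mex{g(k−s) : s ∈ {1, 5}, s ≤ k}:
k:     0  1  2  3  4  5  6  7  8  9 10
g(k):  0  1  0  1  0  1  0  1  0  1  0
The P-positions (g = 0) in 0..10 are 0, 2, 4, 6, 8, 10.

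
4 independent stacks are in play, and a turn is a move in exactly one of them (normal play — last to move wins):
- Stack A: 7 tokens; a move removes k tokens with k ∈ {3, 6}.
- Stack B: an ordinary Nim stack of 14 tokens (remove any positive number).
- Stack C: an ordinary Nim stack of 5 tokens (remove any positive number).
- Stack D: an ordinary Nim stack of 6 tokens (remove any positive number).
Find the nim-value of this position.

15

Build the Grundy sequence for stack A with g(k) = mex{g(k−s) : s ∈ {3, 6}, s ≤ k}:
k:     0  1  2  3  4  5  6  7
g(k):  0  0  0  1  1  1  2  2
So g(7) = 2.
Stack B is a plain Nim stack of size 14, so its Grundy value is 14.
Stack C is a plain Nim stack of size 5, so its Grundy value is 5.
Stack D is a plain Nim stack of size 6, so its Grundy value is 6.
By the Sprague-Grundy theorem, the Grundy value of a sum of independent games is the XOR of the component values.
Combined value = 2 XOR 14 XOR 5 XOR 6 = 15.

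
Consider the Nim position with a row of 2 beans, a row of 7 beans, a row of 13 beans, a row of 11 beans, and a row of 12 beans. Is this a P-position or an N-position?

N-position

Compute the nim-sum pairwise:
2 ⊕ 7 = 5
5 ⊕ 13 = 8
8 ⊕ 11 = 3
3 ⊕ 12 = 15
The nim-sum is 15 ≠ 0, so this is an N-position: the player to move can win.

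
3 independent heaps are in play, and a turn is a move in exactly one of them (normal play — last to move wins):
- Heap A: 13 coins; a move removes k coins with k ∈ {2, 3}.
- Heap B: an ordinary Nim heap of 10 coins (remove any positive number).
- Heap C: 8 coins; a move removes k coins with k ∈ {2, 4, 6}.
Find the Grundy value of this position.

11

Build the Grundy sequence for heap A with g(k) = mex{g(k−s) : s ∈ {2, 3}, s ≤ k}:
k:     0  1  2  3  4  5  6  7  8  9 10 11 12 13
g(k):  0  0  1  1  2  0  0  1  1  2  0  0  1  1
So g(13) = 1.
Heap B is a plain Nim heap of size 10, so its Grundy value is 10.
Build the Grundy sequence for heap C with g(k) = mex{g(k−s) : s ∈ {2, 4, 6}, s ≤ k}:
g(0) = mex{} = 0
g(1) = mex{} = 0
g(2) = mex{0} = 1
g(3) = mex{0} = 1
g(4) = mex{0,1} = 2
g(5) = mex{0,1} = 2
g(6) = mex{0,1,2} = 3
g(7) = mex{0,1,2} = 3
g(8) = mex{1,2,3} = 0
So g(8) = 0.
The value of a disjunctive sum is the nim-sum of the parts.
Combined value = 1 ⊕ 10 ⊕ 0 = 11.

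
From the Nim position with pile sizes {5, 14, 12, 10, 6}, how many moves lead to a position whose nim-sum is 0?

In binary:
  0101  (5)
  1110  (14)
  1100  (12)
  1010  (10)
  0110  (6)
  ----
  1011  (11)
The overall nim-sum is X = 11. A pile of size p has a winning move iff p XOR X < p (reduce it to p XOR X).
  5: 5 XOR 11 = 14 ≥ 5 — no move.
  14: 14 XOR 11 = 5 < 14 — winning move (to 5).
  12: 12 XOR 11 = 7 < 12 — winning move (to 7).
  10: 10 XOR 11 = 1 < 10 — winning move (to 1).
  6: 6 XOR 11 = 13 ≥ 6 — no move.
That gives 3 winning moves.

3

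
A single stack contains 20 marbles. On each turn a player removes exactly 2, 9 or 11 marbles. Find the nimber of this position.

Grundy values for subtraction set {2, 9, 11}:
k:     0  1  2  3  4  5  6  7  8  9 10 11 12 13 14 15 16 17 18 19 20
g(k):  0  0  1  1  0  0  1  1  0  2  1  3  2  2  3  3  2  2  0  3  1
So g(20) = 1.

1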